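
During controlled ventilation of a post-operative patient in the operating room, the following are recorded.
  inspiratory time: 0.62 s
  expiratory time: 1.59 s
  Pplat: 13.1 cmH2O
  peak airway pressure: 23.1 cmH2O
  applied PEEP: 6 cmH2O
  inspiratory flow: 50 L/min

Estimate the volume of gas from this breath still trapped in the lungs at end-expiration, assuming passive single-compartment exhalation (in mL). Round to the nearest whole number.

Flow: 50 L/min ÷ 60 = 0.8333 L/s.
Vt = flow × Ti = 0.8333 L/s × 0.62 s × 1000 mL/L = 516.65 mL.
R = (PIP − Pplat)/V̇ = (23.1 − 13.1) / 0.8333 = 10.0/0.8333 = 12.0 cmH2O·s/L.
C = Vt/(Pplat − PEEP) = 516.65 / (13.1 − 6) = 516.65/7.1 = 72.768 mL/cmH2O.
τ = R × C = 12.0 × 0.07277 L/cmH2O = 0.8732 s.
Fraction remaining = e^(−Te/τ) = e^(−1.59/0.8732) = 0.1619.
Trapped volume = 516.65 × 0.1619 = 83.646 mL.

84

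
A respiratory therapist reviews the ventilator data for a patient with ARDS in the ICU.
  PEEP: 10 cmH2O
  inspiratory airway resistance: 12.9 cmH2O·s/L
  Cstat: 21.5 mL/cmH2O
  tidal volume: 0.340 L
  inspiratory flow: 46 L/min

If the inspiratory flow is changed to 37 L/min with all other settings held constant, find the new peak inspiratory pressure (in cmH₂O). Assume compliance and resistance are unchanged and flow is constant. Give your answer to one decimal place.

Flow: 46 L/min ÷ 60 = 0.7667 L/s.
New flow: 37 L/min ÷ 60 = 0.6167 L/s.
PIP = Vt/C + R·V̇ + PEEP (constant-flow equation of motion).
Only the resistive term changes: ΔPIP = R × ΔV̇ = 12.9 × (0.6167 − 0.7667) = 12.9 × -0.15 = -1.935 cmH2O.
Original PIP = 340/21.5 + 12.9×0.7667 + 10 = 35.704 cmH2O; new PIP = 35.704 + (-1.935) = 33.769 cmH2O.

33.8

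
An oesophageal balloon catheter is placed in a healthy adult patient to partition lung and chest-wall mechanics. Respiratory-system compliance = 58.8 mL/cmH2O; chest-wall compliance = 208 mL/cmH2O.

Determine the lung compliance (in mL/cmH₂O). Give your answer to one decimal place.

82.0

1/CL = 1/Crs − 1/Ccw.
1/CL = 1/58.8 − 1/208 = 0.0122.
CL = 81.967 mL/cmH2O.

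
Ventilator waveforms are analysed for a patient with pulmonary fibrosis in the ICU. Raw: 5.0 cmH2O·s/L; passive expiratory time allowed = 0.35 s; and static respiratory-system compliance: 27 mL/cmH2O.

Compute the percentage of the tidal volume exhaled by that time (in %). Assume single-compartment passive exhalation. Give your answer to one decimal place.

τ = R × C = 5.0 × 27 mL/cmH2O = 5.0 × 0.027 L/cmH2O = 0.135 s.
Passive exhalation: V(t)/V₀ = e^(−t/τ) = e^(−0.35/0.135) = 0.07483.
Fraction exhaled = 1 − 0.07483 = 0.9252 → 92.52%.

92.5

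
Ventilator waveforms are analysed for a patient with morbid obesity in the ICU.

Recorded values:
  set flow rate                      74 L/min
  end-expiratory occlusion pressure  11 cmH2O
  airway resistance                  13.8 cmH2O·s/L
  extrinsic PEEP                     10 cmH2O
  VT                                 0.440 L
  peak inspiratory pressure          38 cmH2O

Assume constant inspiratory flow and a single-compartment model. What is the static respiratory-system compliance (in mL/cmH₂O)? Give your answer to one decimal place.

Flow: 74 L/min ÷ 60 = 1.2333 L/s.
Total PEEP = 11 cmH2O (set 10 + intrinsic 1); this is the baseline alveolar pressure.
Equation of motion (constant flow): PIP = Vt/C + R·V̇ + PEEP.
Vt/C = PIP − R·V̇ − PEEP = 38 − 13.8×1.2333 − 11 = 38 − 17.02 − 11 = 9.98 cmH2O.
C = Vt / 9.98 = 440 / 9.98 = 44.088 mL/cmH2O.

44.1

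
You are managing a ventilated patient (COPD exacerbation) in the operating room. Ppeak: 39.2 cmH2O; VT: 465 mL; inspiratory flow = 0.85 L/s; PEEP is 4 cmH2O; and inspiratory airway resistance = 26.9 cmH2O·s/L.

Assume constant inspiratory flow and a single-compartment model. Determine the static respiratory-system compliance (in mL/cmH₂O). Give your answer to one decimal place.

Equation of motion (constant flow): PIP = Vt/C + R·V̇ + PEEP.
Vt/C = PIP − R·V̇ − PEEP = 39.2 − 26.9×0.85 − 4 = 39.2 − 22.865 − 4 = 12.335 cmH2O.
C = Vt / 12.335 = 465 / 12.335 = 37.698 mL/cmH2O.

37.7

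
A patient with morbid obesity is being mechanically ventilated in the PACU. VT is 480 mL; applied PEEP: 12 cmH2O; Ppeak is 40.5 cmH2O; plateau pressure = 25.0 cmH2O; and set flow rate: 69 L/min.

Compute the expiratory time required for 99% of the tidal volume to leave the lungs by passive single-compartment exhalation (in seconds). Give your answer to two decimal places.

Flow: 69 L/min ÷ 60 = 1.15 L/s.
R = (PIP − Pplat)/V̇ = (40.5 − 25.0) / 1.15 = 15.5/1.15 = 13.478 cmH2O·s/L.
C = Vt/(Pplat − PEEP) = 480.0 / (25.0 − 12) = 480.0/13.0 = 36.923 mL/cmH2O.
τ = R × C = 13.478 × 0.03692 L/cmH2O = 0.4976 s.
t = −τ·ln(1 − 0.99) = −0.4976·ln(0.01) = 2.292 s.

2.29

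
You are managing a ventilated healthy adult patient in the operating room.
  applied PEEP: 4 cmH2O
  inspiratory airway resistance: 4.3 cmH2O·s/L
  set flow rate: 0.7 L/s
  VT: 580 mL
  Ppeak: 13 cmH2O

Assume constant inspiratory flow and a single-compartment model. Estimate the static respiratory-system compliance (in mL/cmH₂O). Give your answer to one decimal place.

Equation of motion (constant flow): PIP = Vt/C + R·V̇ + PEEP.
Vt/C = PIP − R·V̇ − PEEP = 13 − 4.3×0.7 − 4 = 13 − 3.01 − 4 = 5.99 cmH2O.
C = Vt / 5.99 = 580 / 5.99 = 96.828 mL/cmH2O.

96.8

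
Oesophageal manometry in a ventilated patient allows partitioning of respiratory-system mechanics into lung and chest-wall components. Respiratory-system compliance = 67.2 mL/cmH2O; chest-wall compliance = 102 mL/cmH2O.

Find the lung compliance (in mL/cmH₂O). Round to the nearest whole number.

197

1/CL = 1/Crs − 1/Ccw.
1/CL = 1/67.2 − 1/102 = 0.005077.
CL = 196.97 mL/cmH2O.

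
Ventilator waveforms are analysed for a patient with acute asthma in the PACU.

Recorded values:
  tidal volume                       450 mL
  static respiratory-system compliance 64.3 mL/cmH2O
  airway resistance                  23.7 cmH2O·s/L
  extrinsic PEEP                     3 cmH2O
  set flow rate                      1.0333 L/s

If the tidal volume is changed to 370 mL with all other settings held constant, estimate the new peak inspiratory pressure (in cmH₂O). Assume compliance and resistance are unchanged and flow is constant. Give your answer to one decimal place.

PIP = Vt/C + R·V̇ + PEEP (constant-flow equation of motion).
Only the elastic term changes: ΔPIP = ΔVt / C = (370 − 450) / 64.3 = -1.244 cmH2O.
Original PIP = 450/64.3 + 23.7×1.0333 + 3 = 34.488 cmH2O; new PIP = 34.488 + (-1.244) = 33.244 cmH2O.

33.2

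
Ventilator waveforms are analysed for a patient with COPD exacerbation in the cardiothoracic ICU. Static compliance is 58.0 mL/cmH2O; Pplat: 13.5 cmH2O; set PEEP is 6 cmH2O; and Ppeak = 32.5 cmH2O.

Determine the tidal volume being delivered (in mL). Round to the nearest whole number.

435

Vt = Cstat × (Pplat − PEEP) = 58.0 × (13.5 − 6) = 58.0 × 7.5 = 435.0 mL.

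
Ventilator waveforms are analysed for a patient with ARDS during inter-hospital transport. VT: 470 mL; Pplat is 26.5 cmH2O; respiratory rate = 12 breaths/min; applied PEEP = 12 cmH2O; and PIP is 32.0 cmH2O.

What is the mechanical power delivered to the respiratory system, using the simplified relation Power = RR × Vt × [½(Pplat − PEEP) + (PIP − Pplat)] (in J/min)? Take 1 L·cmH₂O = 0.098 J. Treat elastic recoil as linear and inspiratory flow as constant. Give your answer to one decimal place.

Per-breath work = Vt × [½(Pplat−PEEP) + (PIP−Pplat)] = 0.470 × [0.5×14.5 + 5.5] = 0.470 × 12.75 = 5.993 L·cmH2O.
Power = 12 × 5.993 = 71.916 L·cmH2O/min.
× 0.098 J/(L·cmH2O) → 7.048 J/min.

7.0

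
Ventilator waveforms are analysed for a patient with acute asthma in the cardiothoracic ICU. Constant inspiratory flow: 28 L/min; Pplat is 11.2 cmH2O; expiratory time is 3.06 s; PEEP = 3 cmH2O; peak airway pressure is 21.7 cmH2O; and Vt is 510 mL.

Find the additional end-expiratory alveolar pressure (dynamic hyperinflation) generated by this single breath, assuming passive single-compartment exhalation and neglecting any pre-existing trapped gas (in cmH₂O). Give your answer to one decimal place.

0.9

Flow: 28 L/min ÷ 60 = 0.4667 L/s.
R = (PIP − Pplat)/V̇ = (21.7 − 11.2) / 0.4667 = 10.5/0.4667 = 22.498 cmH2O·s/L.
C = Vt/(Pplat − PEEP) = 510.0 / (11.2 − 3) = 510.0/8.2 = 62.195 mL/cmH2O.
τ = R × C = 22.498 × 0.0622 L/cmH2O = 1.399 s.
Fraction remaining = e^(−Te/τ) = e^(−3.06/1.399) = 0.1122; trapped volume = 510.0 × 0.1122 = 57.222 mL.
Additional alveolar pressure from trapping ≈ V_trapped / C = 57.222 / 62.195 = 0.92 cmH2O.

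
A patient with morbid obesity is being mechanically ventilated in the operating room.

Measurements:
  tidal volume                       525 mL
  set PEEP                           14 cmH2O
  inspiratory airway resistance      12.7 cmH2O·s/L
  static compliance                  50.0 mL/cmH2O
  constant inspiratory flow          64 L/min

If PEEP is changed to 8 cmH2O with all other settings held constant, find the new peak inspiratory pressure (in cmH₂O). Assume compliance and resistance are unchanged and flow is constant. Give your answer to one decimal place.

32.0

Flow: 64 L/min ÷ 60 = 1.0667 L/s.
PIP = Vt/C + R·V̇ + PEEP (constant-flow equation of motion).
Only the baseline term changes: ΔPIP = ΔPEEP = 8 − 14 = -6.0 cmH2O.
Original PIP = 525/50.0 + 12.7×1.0667 + 14 = 38.047 cmH2O; new PIP = 38.047 + (-6.0) = 32.047 cmH2O.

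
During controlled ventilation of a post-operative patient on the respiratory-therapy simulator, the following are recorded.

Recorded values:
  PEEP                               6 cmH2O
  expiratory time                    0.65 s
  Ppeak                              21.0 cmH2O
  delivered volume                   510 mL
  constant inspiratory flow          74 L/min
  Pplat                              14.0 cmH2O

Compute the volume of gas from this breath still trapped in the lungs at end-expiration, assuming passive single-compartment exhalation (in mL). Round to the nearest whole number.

Flow: 74 L/min ÷ 60 = 1.2333 L/s.
R = (PIP − Pplat)/V̇ = (21.0 − 14.0) / 1.2333 = 7.0/1.2333 = 5.676 cmH2O·s/L.
C = Vt/(Pplat − PEEP) = 510.0 / (14.0 − 6) = 510.0/8.0 = 63.75 mL/cmH2O.
τ = R × C = 5.676 × 0.06375 L/cmH2O = 0.3618 s.
Fraction remaining = e^(−Te/τ) = e^(−0.65/0.3618) = 0.1659.
Trapped volume = 510.0 × 0.1659 = 84.609 mL.

85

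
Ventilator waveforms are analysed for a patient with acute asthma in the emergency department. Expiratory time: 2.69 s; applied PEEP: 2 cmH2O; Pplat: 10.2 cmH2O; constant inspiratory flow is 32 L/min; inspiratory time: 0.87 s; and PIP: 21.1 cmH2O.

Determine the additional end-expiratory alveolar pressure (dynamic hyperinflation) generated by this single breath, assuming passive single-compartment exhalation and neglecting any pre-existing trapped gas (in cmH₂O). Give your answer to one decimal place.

Flow: 32 L/min ÷ 60 = 0.5333 L/s.
Vt = flow × Ti = 0.5333 L/s × 0.87 s × 1000 mL/L = 463.97 mL.
R = (PIP − Pplat)/V̇ = (21.1 − 10.2) / 0.5333 = 10.9/0.5333 = 20.439 cmH2O·s/L.
C = Vt/(Pplat − PEEP) = 463.97 / (10.2 − 2) = 463.97/8.2 = 56.582 mL/cmH2O.
τ = R × C = 20.439 × 0.05658 L/cmH2O = 1.156 s.
Fraction remaining = e^(−Te/τ) = e^(−2.69/1.156) = 0.09759; trapped volume = 463.97 × 0.09759 = 45.279 mL.
Additional alveolar pressure from trapping ≈ V_trapped / C = 45.279 / 56.582 = 0.8002 cmH2O.

0.8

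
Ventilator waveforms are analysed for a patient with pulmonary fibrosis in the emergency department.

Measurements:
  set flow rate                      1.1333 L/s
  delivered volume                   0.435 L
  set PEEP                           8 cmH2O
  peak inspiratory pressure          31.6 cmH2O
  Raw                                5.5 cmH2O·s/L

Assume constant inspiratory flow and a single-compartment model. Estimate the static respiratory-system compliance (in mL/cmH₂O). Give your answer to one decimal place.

25.0

Equation of motion (constant flow): PIP = Vt/C + R·V̇ + PEEP.
Vt/C = PIP − R·V̇ − PEEP = 31.6 − 5.5×1.1333 − 8 = 31.6 − 6.233 − 8 = 17.367 cmH2O.
C = Vt / 17.367 = 435 / 17.367 = 25.048 mL/cmH2O.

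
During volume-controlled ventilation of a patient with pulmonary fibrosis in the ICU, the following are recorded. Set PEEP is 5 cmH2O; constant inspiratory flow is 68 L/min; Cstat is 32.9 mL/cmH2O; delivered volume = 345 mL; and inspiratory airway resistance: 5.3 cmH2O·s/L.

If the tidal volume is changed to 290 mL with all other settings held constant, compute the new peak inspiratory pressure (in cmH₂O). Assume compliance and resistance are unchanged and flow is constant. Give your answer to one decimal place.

Flow: 68 L/min ÷ 60 = 1.1333 L/s.
PIP = Vt/C + R·V̇ + PEEP (constant-flow equation of motion).
Only the elastic term changes: ΔPIP = ΔVt / C = (290 − 345) / 32.9 = -1.672 cmH2O.
Original PIP = 345/32.9 + 5.3×1.1333 + 5 = 21.493 cmH2O; new PIP = 21.493 + (-1.672) = 19.821 cmH2O.

19.8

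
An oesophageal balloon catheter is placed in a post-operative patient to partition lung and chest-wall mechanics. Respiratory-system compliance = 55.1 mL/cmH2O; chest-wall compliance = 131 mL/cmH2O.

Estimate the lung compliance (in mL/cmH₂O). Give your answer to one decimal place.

1/CL = 1/Crs − 1/Ccw.
1/CL = 1/55.1 − 1/131 = 0.01052.
CL = 95.057 mL/cmH2O.

95.1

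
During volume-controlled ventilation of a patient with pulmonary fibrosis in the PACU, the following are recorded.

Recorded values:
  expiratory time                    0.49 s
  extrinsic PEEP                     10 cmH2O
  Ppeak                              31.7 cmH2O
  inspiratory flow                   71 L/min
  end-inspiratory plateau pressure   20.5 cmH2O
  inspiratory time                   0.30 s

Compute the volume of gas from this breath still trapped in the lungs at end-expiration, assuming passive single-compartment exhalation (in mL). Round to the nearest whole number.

77

Flow: 71 L/min ÷ 60 = 1.1833 L/s.
Vt = flow × Ti = 1.1833 L/s × 0.30 s × 1000 mL/L = 354.99 mL.
R = (PIP − Pplat)/V̇ = (31.7 − 20.5) / 1.1833 = 11.2/1.1833 = 9.465 cmH2O·s/L.
C = Vt/(Pplat − PEEP) = 354.99 / (20.5 − 10) = 354.99/10.5 = 33.809 mL/cmH2O.
τ = R × C = 9.465 × 0.03381 L/cmH2O = 0.32 s.
Fraction remaining = e^(−Te/τ) = e^(−0.49/0.32) = 0.2163.
Trapped volume = 354.99 × 0.2163 = 76.784 mL.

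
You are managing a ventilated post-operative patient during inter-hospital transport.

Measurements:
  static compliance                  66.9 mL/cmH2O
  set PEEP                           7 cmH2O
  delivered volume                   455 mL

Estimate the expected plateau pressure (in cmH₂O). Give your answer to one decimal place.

13.8

Pplat = PEEP + Vt / Cstat = 7 + 455 / 66.9 = 7 + 6.801 = 13.801 cmH2O.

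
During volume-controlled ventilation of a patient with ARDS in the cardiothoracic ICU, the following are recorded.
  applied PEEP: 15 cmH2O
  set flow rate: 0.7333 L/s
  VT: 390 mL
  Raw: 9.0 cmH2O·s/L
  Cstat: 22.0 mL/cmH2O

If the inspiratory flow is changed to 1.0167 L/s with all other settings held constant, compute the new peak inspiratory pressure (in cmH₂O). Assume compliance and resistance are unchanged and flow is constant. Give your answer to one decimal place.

41.9

PIP = Vt/C + R·V̇ + PEEP (constant-flow equation of motion).
Only the resistive term changes: ΔPIP = R × ΔV̇ = 9.0 × (1.0167 − 0.7333) = 9.0 × 0.2834 = 2.551 cmH2O.
Original PIP = 390/22.0 + 9.0×0.7333 + 15 = 39.327 cmH2O; new PIP = 39.327 + (2.551) = 41.878 cmH2O.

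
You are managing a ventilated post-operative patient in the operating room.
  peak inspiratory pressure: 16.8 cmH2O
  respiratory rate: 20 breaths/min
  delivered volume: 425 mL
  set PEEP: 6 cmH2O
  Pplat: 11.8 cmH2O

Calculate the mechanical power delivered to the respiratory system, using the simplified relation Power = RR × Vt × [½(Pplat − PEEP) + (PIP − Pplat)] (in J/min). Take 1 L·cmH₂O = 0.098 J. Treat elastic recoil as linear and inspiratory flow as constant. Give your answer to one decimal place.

6.6

Per-breath work = Vt × [½(Pplat−PEEP) + (PIP−Pplat)] = 0.425 × [0.5×5.8 + 5.0] = 0.425 × 7.9 = 3.358 L·cmH2O.
Power = 20 × 3.358 = 67.16 L·cmH2O/min.
× 0.098 J/(L·cmH2O) → 6.582 J/min.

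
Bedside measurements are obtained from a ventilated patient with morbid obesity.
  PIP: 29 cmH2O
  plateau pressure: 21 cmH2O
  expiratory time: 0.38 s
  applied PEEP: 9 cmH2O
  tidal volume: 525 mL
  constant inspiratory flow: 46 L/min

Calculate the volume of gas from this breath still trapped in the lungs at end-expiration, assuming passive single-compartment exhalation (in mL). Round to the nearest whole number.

228

Flow: 46 L/min ÷ 60 = 0.7667 L/s.
R = (PIP − Pplat)/V̇ = (29 − 21) / 0.7667 = 8.0/0.7667 = 10.434 cmH2O·s/L.
C = Vt/(Pplat − PEEP) = 525.0 / (21 − 9) = 525.0/12.0 = 43.75 mL/cmH2O.
τ = R × C = 10.434 × 0.04375 L/cmH2O = 0.4565 s.
Fraction remaining = e^(−Te/τ) = e^(−0.38/0.4565) = 0.435.
Trapped volume = 525.0 × 0.435 = 228.38 mL.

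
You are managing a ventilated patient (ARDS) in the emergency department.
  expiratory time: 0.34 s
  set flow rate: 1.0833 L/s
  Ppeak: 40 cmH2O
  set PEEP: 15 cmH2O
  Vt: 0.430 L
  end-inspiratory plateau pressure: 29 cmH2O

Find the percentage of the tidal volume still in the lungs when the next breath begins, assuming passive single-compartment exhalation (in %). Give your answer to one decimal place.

R = (PIP − Pplat)/V̇ = (40 − 29) / 1.0833 = 11.0/1.0833 = 10.154 cmH2O·s/L.
C = Vt/(Pplat − PEEP) = 430.0 / (29 − 15) = 430.0/14.0 = 30.714 mL/cmH2O.
τ = R × C = 10.154 × 0.03071 L/cmH2O = 0.3118 s.
Fraction remaining at end-expiration = e^(−Te/τ) = e^(−0.34/0.3118) = 0.3361 → 33.61%.

33.6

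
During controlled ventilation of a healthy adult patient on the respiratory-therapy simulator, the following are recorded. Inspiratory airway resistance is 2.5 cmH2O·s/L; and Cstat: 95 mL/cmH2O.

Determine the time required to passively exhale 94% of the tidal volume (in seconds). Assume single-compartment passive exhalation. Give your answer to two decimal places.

τ = R × C = 2.5 × 95 mL/cmH2O = 2.5 × 0.095 L/cmH2O = 0.2375 s.
Exhaled fraction f = 1 − e^(−t/τ) → t = −τ·ln(1 − f) = −0.2375·ln(0.06) = 0.6682 s.

0.67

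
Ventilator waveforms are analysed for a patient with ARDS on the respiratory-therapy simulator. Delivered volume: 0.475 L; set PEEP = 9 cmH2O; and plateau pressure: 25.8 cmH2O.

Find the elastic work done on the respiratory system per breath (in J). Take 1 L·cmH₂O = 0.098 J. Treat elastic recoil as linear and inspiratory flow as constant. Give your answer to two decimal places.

0.39

Elastic work ≈ ½ × (Pplat − PEEP) × Vt = 0.5 × (25.8 − 9) × 0.475 L = 0.5 × 16.8 × 0.475 = 3.99 L·cmH2O.
× 0.098 J/(L·cmH2O) → 0.391 J.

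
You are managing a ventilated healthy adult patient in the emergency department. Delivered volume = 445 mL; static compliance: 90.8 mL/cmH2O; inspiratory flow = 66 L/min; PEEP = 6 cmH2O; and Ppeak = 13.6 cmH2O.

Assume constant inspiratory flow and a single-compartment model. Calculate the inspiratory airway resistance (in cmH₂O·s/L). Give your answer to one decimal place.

2.5

Flow: 66 L/min ÷ 60 = 1.1 L/s.
Equation of motion (constant flow): PIP = Vt/C + R·V̇ + PEEP.
R·V̇ = PIP − Vt/C − PEEP = 13.6 − 445/90.8 − 6 = 13.6 − 4.901 − 6 = 2.699 cmH2O.
R = 2.699 / 1.1 = 2.454 cmH2O·s/L.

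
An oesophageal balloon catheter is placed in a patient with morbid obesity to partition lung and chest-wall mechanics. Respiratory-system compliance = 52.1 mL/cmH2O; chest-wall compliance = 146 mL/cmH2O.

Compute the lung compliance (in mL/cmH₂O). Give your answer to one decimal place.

81.0

1/CL = 1/Crs − 1/Ccw.
1/CL = 1/52.1 − 1/146 = 0.01234.
CL = 81.037 mL/cmH2O.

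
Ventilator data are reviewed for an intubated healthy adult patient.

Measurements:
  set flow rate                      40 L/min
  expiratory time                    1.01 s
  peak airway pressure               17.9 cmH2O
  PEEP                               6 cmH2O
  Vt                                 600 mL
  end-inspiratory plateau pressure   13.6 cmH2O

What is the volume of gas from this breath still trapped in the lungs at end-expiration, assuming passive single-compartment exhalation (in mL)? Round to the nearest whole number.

83

Flow: 40 L/min ÷ 60 = 0.6667 L/s.
R = (PIP − Pplat)/V̇ = (17.9 − 13.6) / 0.6667 = 4.3/0.6667 = 6.45 cmH2O·s/L.
C = Vt/(Pplat − PEEP) = 600.0 / (13.6 − 6) = 600.0/7.6 = 78.947 mL/cmH2O.
τ = R × C = 6.45 × 0.07895 L/cmH2O = 0.5092 s.
Fraction remaining = e^(−Te/τ) = e^(−1.01/0.5092) = 0.1376.
Trapped volume = 600.0 × 0.1376 = 82.56 mL.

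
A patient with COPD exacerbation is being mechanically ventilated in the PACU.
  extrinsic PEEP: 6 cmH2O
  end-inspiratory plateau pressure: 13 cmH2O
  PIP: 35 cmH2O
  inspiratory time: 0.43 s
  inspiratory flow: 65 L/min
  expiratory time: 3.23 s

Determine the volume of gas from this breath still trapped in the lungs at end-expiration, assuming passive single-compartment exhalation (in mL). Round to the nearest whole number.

Flow: 65 L/min ÷ 60 = 1.0833 L/s.
Vt = flow × Ti = 1.0833 L/s × 0.43 s × 1000 mL/L = 465.82 mL.
R = (PIP − Pplat)/V̇ = (35 − 13) / 1.0833 = 22.0/1.0833 = 20.308 cmH2O·s/L.
C = Vt/(Pplat − PEEP) = 465.82 / (13 − 6) = 465.82/7.0 = 66.546 mL/cmH2O.
τ = R × C = 20.308 × 0.06655 L/cmH2O = 1.351 s.
Fraction remaining = e^(−Te/τ) = e^(−3.23/1.351) = 0.09155.
Trapped volume = 465.82 × 0.09155 = 42.646 mL.

43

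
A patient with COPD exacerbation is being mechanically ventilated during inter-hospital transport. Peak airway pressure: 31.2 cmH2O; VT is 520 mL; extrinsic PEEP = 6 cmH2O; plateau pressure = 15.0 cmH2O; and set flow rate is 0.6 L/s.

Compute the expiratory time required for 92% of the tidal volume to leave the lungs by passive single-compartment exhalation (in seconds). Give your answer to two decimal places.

3.94

R = (PIP − Pplat)/V̇ = (31.2 − 15.0) / 0.6 = 16.2/0.6 = 27.0 cmH2O·s/L.
C = Vt/(Pplat − PEEP) = 520.0 / (15.0 − 6) = 520.0/9.0 = 57.778 mL/cmH2O.
τ = R × C = 27.0 × 0.05778 L/cmH2O = 1.56 s.
t = −τ·ln(1 − 0.92) = −1.56·ln(0.08) = 3.94 s.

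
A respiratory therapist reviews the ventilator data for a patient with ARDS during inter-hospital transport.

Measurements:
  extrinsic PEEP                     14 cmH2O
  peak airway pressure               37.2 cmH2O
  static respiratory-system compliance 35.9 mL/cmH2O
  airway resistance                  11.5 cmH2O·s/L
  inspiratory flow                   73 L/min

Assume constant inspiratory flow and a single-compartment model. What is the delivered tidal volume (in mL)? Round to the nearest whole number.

Flow: 73 L/min ÷ 60 = 1.2167 L/s.
Equation of motion (constant flow): PIP = Vt/C + R·V̇ + PEEP.
Vt/C = PIP − R·V̇ − PEEP = 37.2 − 13.992 − 14 = 9.208 cmH2O.
Vt = C × 9.208 = 35.9 × 9.208 = 330.57 mL.

331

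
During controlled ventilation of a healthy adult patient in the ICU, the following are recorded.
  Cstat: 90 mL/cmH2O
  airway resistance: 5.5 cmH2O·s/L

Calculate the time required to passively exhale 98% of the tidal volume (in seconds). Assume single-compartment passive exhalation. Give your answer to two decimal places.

1.94

τ = R × C = 5.5 × 90 mL/cmH2O = 5.5 × 0.090 L/cmH2O = 0.495 s.
Exhaled fraction f = 1 − e^(−t/τ) → t = −τ·ln(1 − f) = −0.495·ln(0.02) = 1.936 s.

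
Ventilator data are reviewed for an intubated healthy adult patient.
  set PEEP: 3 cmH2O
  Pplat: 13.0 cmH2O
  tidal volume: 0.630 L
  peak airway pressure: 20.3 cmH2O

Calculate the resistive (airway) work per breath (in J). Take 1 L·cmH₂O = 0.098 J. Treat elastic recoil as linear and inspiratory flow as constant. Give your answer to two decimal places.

With constant inspiratory flow the resistive pressure is constant at PIP − Pplat = 20.3 − 13.0 = 7.3 cmH2O, so resistive work = 7.3 × 0.630 = 4.599 L·cmH2O.
× 0.098 J/(L·cmH2O) → 0.4507 J.

0.45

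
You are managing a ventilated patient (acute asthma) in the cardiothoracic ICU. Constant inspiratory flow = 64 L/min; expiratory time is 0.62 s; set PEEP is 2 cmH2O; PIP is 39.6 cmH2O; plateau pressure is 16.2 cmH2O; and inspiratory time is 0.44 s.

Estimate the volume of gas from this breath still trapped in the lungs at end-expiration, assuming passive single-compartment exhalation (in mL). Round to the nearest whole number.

200

Flow: 64 L/min ÷ 60 = 1.0667 L/s.
Vt = flow × Ti = 1.0667 L/s × 0.44 s × 1000 mL/L = 469.35 mL.
R = (PIP − Pplat)/V̇ = (39.6 − 16.2) / 1.0667 = 23.4/1.0667 = 21.937 cmH2O·s/L.
C = Vt/(Pplat − PEEP) = 469.35 / (16.2 − 2) = 469.35/14.2 = 33.053 mL/cmH2O.
τ = R × C = 21.937 × 0.03305 L/cmH2O = 0.725 s.
Fraction remaining = e^(−Te/τ) = e^(−0.62/0.725) = 0.4252.
Trapped volume = 469.35 × 0.4252 = 199.57 mL.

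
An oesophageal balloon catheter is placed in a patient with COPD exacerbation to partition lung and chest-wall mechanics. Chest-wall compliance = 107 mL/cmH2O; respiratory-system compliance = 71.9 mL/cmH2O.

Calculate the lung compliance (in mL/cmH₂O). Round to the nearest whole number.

219

1/CL = 1/Crs − 1/Ccw.
1/CL = 1/71.9 − 1/107 = 0.004562.
CL = 219.2 mL/cmH2O.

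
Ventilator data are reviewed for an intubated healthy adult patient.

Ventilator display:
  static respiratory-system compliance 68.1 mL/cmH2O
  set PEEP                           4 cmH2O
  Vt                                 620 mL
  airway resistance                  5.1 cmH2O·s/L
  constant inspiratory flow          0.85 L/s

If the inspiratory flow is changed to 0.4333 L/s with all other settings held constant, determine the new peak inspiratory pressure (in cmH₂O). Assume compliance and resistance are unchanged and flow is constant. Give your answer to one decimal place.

15.3

PIP = Vt/C + R·V̇ + PEEP (constant-flow equation of motion).
Only the resistive term changes: ΔPIP = R × ΔV̇ = 5.1 × (0.4333 − 0.85) = 5.1 × -0.4167 = -2.125 cmH2O.
Original PIP = 620/68.1 + 5.1×0.85 + 4 = 17.439 cmH2O; new PIP = 17.439 + (-2.125) = 15.314 cmH2O.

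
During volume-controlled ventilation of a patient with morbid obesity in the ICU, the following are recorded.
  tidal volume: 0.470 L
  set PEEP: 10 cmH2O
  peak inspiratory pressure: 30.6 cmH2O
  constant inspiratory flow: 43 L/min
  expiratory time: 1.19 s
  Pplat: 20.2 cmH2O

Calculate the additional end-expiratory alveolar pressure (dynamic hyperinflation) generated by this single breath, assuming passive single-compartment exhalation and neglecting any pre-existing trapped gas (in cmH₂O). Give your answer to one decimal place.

Flow: 43 L/min ÷ 60 = 0.7167 L/s.
R = (PIP − Pplat)/V̇ = (30.6 − 20.2) / 0.7167 = 10.4/0.7167 = 14.511 cmH2O·s/L.
C = Vt/(Pplat − PEEP) = 470.0 / (20.2 − 10) = 470.0/10.2 = 46.078 mL/cmH2O.
τ = R × C = 14.511 × 0.04608 L/cmH2O = 0.6687 s.
Fraction remaining = e^(−Te/τ) = e^(−1.19/0.6687) = 0.1687; trapped volume = 470.0 × 0.1687 = 79.289 mL.
Additional alveolar pressure from trapping ≈ V_trapped / C = 79.289 / 46.078 = 1.721 cmH2O.

1.7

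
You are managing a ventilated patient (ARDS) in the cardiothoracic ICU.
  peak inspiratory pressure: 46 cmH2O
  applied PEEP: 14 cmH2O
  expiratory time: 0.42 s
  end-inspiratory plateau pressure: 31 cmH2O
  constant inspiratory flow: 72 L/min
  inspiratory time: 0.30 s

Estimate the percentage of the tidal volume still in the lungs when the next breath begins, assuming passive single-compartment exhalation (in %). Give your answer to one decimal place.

Flow: 72 L/min ÷ 60 = 1.2 L/s.
Vt = flow × Ti = 1.2 L/s × 0.30 s × 1000 mL/L = 360.0 mL.
R = (PIP − Pplat)/V̇ = (46 − 31) / 1.2 = 15.0/1.2 = 12.5 cmH2O·s/L.
C = Vt/(Pplat − PEEP) = 360.0 / (31 − 14) = 360.0/17.0 = 21.176 mL/cmH2O.
τ = R × C = 12.5 × 0.02118 L/cmH2O = 0.2648 s.
Fraction remaining at end-expiration = e^(−Te/τ) = e^(−0.42/0.2648) = 0.2047 → 20.47%.

20.5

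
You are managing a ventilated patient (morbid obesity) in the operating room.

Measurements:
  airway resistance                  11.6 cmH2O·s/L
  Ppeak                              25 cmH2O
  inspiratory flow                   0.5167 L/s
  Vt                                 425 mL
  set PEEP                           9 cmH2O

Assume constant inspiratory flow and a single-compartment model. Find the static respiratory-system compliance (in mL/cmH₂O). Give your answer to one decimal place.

Equation of motion (constant flow): PIP = Vt/C + R·V̇ + PEEP.
Vt/C = PIP − R·V̇ − PEEP = 25 − 11.6×0.5167 − 9 = 25 − 5.994 − 9 = 10.006 cmH2O.
C = Vt / 10.006 = 425 / 10.006 = 42.475 mL/cmH2O.

42.5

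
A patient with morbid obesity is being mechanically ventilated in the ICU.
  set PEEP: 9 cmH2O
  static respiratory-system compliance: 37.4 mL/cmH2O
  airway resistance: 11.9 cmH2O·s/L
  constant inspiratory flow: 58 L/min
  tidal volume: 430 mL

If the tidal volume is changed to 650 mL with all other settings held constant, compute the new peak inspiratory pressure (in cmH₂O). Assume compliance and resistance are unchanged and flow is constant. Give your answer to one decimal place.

Flow: 58 L/min ÷ 60 = 0.9667 L/s.
PIP = Vt/C + R·V̇ + PEEP (constant-flow equation of motion).
Only the elastic term changes: ΔPIP = ΔVt / C = (650 − 430) / 37.4 = 5.882 cmH2O.
Original PIP = 430/37.4 + 11.9×0.9667 + 9 = 32.001 cmH2O; new PIP = 32.001 + (5.882) = 37.883 cmH2O.

37.9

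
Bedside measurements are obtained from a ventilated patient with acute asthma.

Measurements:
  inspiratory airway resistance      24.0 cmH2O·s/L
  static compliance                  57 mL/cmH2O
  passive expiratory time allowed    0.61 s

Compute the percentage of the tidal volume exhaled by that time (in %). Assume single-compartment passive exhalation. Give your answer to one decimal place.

τ = R × C = 24.0 × 57 mL/cmH2O = 24.0 × 0.057 L/cmH2O = 1.368 s.
Passive exhalation: V(t)/V₀ = e^(−t/τ) = e^(−0.61/1.368) = 0.6402.
Fraction exhaled = 1 − 0.6402 = 0.3598 → 35.98%.

36.0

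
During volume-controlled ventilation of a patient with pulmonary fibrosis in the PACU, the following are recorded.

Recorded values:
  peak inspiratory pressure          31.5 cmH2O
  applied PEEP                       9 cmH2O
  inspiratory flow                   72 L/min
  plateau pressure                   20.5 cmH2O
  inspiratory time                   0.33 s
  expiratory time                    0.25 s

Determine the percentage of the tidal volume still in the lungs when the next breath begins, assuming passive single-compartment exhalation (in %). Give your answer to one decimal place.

Flow: 72 L/min ÷ 60 = 1.2 L/s.
Vt = flow × Ti = 1.2 L/s × 0.33 s × 1000 mL/L = 396.0 mL.
R = (PIP − Pplat)/V̇ = (31.5 − 20.5) / 1.2 = 11.0/1.2 = 9.167 cmH2O·s/L.
C = Vt/(Pplat − PEEP) = 396.0 / (20.5 − 9) = 396.0/11.5 = 34.435 mL/cmH2O.
τ = R × C = 9.167 × 0.03444 L/cmH2O = 0.3157 s.
Fraction remaining at end-expiration = e^(−Te/τ) = e^(−0.25/0.3157) = 0.453 → 45.3%.

45.3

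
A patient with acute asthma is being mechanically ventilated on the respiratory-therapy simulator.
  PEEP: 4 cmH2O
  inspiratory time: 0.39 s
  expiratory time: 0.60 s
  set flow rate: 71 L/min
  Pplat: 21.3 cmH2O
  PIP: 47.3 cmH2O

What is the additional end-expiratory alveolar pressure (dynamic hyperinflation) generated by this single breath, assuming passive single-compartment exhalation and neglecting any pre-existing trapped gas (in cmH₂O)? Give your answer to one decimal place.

Flow: 71 L/min ÷ 60 = 1.1833 L/s.
Vt = flow × Ti = 1.1833 L/s × 0.39 s × 1000 mL/L = 461.49 mL.
R = (PIP − Pplat)/V̇ = (47.3 − 21.3) / 1.1833 = 26.0/1.1833 = 21.972 cmH2O·s/L.
C = Vt/(Pplat − PEEP) = 461.49 / (21.3 − 4) = 461.49/17.3 = 26.676 mL/cmH2O.
τ = R × C = 21.972 × 0.02668 L/cmH2O = 0.5862 s.
Fraction remaining = e^(−Te/τ) = e^(−0.60/0.5862) = 0.3593; trapped volume = 461.49 × 0.3593 = 165.81 mL.
Additional alveolar pressure from trapping ≈ V_trapped / C = 165.81 / 26.676 = 6.216 cmH2O.

6.2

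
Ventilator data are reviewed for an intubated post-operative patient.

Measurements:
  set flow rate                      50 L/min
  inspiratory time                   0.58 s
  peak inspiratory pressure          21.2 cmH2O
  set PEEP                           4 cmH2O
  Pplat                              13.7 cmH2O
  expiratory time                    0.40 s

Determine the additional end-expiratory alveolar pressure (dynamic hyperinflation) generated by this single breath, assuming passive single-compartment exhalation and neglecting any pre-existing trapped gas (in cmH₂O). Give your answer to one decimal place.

Flow: 50 L/min ÷ 60 = 0.8333 L/s.
Vt = flow × Ti = 0.8333 L/s × 0.58 s × 1000 mL/L = 483.31 mL.
R = (PIP − Pplat)/V̇ = (21.2 − 13.7) / 0.8333 = 7.5/0.8333 = 9.0 cmH2O·s/L.
C = Vt/(Pplat − PEEP) = 483.31 / (13.7 − 4) = 483.31/9.7 = 49.826 mL/cmH2O.
τ = R × C = 9.0 × 0.04983 L/cmH2O = 0.4485 s.
Fraction remaining = e^(−Te/τ) = e^(−0.40/0.4485) = 0.4099; trapped volume = 483.31 × 0.4099 = 198.11 mL.
Additional alveolar pressure from trapping ≈ V_trapped / C = 198.11 / 49.826 = 3.976 cmH2O.

4.0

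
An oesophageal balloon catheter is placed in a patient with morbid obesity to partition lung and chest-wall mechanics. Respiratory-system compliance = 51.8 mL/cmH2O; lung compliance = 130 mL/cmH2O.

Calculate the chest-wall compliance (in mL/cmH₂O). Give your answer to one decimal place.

1/Ccw = 1/Crs − 1/CL.
1/Ccw = 1/51.8 − 1/130 = 0.01161.
Ccw = 86.133 mL/cmH2O.

86.1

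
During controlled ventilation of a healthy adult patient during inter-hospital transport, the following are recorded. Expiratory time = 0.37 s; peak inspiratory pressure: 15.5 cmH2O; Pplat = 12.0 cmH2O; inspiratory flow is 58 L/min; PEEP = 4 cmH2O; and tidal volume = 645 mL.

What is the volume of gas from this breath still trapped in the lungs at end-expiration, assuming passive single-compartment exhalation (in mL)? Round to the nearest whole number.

Flow: 58 L/min ÷ 60 = 0.9667 L/s.
R = (PIP − Pplat)/V̇ = (15.5 − 12.0) / 0.9667 = 3.5/0.9667 = 3.621 cmH2O·s/L.
C = Vt/(Pplat − PEEP) = 645.0 / (12.0 − 4) = 645.0/8.0 = 80.625 mL/cmH2O.
τ = R × C = 3.621 × 0.08063 L/cmH2O = 0.292 s.
Fraction remaining = e^(−Te/τ) = e^(−0.37/0.292) = 0.2816.
Trapped volume = 645.0 × 0.2816 = 181.63 mL.

182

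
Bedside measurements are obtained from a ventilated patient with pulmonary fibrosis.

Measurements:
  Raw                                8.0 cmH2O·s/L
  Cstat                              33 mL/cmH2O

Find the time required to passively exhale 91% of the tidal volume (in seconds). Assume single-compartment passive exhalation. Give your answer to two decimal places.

0.64

τ = R × C = 8.0 × 33 mL/cmH2O = 8.0 × 0.033 L/cmH2O = 0.264 s.
Exhaled fraction f = 1 − e^(−t/τ) → t = −τ·ln(1 − f) = −0.264·ln(0.09) = 0.6357 s.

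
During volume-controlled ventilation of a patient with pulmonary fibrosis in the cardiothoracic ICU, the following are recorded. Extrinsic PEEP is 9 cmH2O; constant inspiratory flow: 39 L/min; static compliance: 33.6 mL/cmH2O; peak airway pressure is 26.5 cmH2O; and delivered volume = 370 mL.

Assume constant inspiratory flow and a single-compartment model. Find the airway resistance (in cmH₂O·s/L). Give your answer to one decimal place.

10.0

Flow: 39 L/min ÷ 60 = 0.65 L/s.
Equation of motion (constant flow): PIP = Vt/C + R·V̇ + PEEP.
R·V̇ = PIP − Vt/C − PEEP = 26.5 − 370/33.6 − 9 = 26.5 − 11.012 − 9 = 6.488 cmH2O.
R = 6.488 / 0.65 = 9.982 cmH2O·s/L.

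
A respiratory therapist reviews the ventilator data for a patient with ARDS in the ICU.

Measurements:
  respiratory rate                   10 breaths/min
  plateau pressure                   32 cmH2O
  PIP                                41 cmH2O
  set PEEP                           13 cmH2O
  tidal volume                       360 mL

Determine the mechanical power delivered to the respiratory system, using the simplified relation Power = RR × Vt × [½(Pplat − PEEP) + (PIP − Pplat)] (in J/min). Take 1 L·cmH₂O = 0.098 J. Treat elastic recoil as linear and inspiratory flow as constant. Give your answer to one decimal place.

6.5

Per-breath work = Vt × [½(Pplat−PEEP) + (PIP−Pplat)] = 0.360 × [0.5×19.0 + 9.0] = 0.360 × 18.5 = 6.66 L·cmH2O.
Power = 10 × 6.66 = 66.6 L·cmH2O/min.
× 0.098 J/(L·cmH2O) → 6.527 J/min.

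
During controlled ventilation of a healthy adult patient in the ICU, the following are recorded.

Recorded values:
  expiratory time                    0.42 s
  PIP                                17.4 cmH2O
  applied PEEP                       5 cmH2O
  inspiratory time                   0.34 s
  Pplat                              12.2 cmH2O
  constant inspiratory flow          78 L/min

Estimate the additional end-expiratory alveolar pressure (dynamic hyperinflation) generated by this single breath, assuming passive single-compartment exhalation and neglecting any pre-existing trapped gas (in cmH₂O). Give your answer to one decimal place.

Flow: 78 L/min ÷ 60 = 1.3 L/s.
Vt = flow × Ti = 1.3 L/s × 0.34 s × 1000 mL/L = 442.0 mL.
R = (PIP − Pplat)/V̇ = (17.4 − 12.2) / 1.3 = 5.2/1.3 = 4.0 cmH2O·s/L.
C = Vt/(Pplat − PEEP) = 442.0 / (12.2 − 5) = 442.0/7.2 = 61.389 mL/cmH2O.
τ = R × C = 4.0 × 0.06139 L/cmH2O = 0.2456 s.
Fraction remaining = e^(−Te/τ) = e^(−0.42/0.2456) = 0.1808; trapped volume = 442.0 × 0.1808 = 79.914 mL.
Additional alveolar pressure from trapping ≈ V_trapped / C = 79.914 / 61.389 = 1.302 cmH2O.

1.3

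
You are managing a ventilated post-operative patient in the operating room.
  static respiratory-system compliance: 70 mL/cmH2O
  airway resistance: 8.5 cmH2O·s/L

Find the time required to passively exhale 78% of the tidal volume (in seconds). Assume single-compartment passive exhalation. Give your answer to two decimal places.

0.90

τ = R × C = 8.5 × 70 mL/cmH2O = 8.5 × 0.070 L/cmH2O = 0.595 s.
Exhaled fraction f = 1 − e^(−t/τ) → t = −τ·ln(1 − f) = −0.595·ln(0.22) = 0.9009 s.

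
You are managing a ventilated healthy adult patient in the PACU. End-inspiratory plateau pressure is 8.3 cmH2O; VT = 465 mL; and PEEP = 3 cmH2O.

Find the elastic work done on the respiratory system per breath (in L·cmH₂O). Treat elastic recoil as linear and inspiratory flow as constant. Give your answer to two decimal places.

Elastic work ≈ ½ × (Pplat − PEEP) × Vt = 0.5 × (8.3 − 3) × 0.465 L = 0.5 × 5.3 × 0.465 = 1.232 L·cmH2O.

1.23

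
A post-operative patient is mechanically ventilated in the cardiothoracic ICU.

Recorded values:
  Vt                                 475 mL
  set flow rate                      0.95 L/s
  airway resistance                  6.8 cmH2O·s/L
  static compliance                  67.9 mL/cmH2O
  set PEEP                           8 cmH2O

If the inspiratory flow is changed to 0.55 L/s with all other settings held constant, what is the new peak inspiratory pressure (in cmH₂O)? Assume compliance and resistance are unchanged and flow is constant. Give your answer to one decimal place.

PIP = Vt/C + R·V̇ + PEEP (constant-flow equation of motion).
Only the resistive term changes: ΔPIP = R × ΔV̇ = 6.8 × (0.55 − 0.95) = 6.8 × -0.4 = -2.72 cmH2O.
Original PIP = 475/67.9 + 6.8×0.95 + 8 = 21.456 cmH2O; new PIP = 21.456 + (-2.72) = 18.736 cmH2O.

18.7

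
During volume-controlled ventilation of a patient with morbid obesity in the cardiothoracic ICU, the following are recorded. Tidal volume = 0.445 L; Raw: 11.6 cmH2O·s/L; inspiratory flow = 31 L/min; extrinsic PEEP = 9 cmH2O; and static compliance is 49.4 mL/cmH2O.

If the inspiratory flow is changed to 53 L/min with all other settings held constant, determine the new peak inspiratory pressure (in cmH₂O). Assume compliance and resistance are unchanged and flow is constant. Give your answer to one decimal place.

Flow: 31 L/min ÷ 60 = 0.5167 L/s.
New flow: 53 L/min ÷ 60 = 0.8833 L/s.
PIP = Vt/C + R·V̇ + PEEP (constant-flow equation of motion).
Only the resistive term changes: ΔPIP = R × ΔV̇ = 11.6 × (0.8833 − 0.5167) = 11.6 × 0.3666 = 4.253 cmH2O.
Original PIP = 445/49.4 + 11.6×0.5167 + 9 = 24.002 cmH2O; new PIP = 24.002 + (4.253) = 28.255 cmH2O.

28.3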